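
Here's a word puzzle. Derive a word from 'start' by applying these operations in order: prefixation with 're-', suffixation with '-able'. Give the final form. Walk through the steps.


Step 1: Add prefix 're-' to 'start' = 'restart'
Step 2: Add suffix '-able' to 'restart' = 'restartable'

restartable


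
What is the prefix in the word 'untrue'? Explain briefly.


The word 'untrue' = 'un' (prefix) + 'true' (root). The prefix is 'un'.

un


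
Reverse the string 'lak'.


Reverse 'lak' character by character: 'kal'.

kal


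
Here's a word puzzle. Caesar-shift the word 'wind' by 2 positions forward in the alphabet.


Shift each letter by 2: w -> y, i -> k, n -> p, d -> f. Result: 'ykpf'.

ykpf


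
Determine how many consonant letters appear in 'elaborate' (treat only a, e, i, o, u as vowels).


Consonants in 'elaborate': l, b, r, t = 4 consonants.

4


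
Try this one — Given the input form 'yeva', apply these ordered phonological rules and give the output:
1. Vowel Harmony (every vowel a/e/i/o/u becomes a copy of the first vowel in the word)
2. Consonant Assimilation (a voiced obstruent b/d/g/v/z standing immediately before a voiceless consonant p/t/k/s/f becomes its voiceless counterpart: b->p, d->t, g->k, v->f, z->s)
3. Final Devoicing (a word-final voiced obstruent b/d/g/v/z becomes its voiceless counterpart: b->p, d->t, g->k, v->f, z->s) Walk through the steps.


Starting form: 'yeva'
Rule 1: Vowel Harmony: all vowels become 'e' (matching first vowel). 'yeva' -> 'yeve'
Rule 2: Consonant Assimilation: no voiced obstruent (b/d/g/v/z) stands immediately before a voiceless consonant (p/t/k/s/f). No change.
Rule 3: Final Devoicing: the word ends in the vowel 'e', not a consonant. No change.
Final form: 'yeve'

yeve


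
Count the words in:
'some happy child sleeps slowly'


Split into words: some | happy | child | sleeps | slowly = 5 words.

5


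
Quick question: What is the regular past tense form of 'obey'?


Apply rule: Add -ed. 'obey' becomes 'obeyed'.

obeyed


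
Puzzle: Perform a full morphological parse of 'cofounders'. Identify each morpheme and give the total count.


Step 1: Identify prefix: 'co' (meaning: together)
Step 2: Identify root: 'found'
Step 3: Identify suffix(es): 'er, s'
Decomposition: co- (prefix: together) + found (root) + -er (suffix: one who) + -s (plural)
Total morphemes: 4

4 morphemes (co- (prefix: together) + found (root) + -er (suffix: one who) + -s (plural))


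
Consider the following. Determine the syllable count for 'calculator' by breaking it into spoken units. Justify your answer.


Break 'calculator' into syllables: cal-cu-la-tor -> cal | cu | la | tor = 4 syllables

4 syllables


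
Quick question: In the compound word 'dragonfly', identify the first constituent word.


Split 'dragonfly' into 'dragon' + 'fly'. The first part is 'dragon'.

dragon


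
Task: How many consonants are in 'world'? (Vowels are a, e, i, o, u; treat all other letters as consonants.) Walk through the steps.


Consonants in 'world': w, r, l, d = 4 consonants.

4


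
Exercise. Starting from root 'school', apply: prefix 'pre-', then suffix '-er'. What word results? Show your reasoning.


Step 1: Add prefix 'pre-' to 'school' = 'preschool'
Step 2: Add suffix '-er' to 'preschool' = 'preschooler'

preschooler


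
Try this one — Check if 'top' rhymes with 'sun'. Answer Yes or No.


Rime (stressed vowel + following sounds) of 'top': -op = /ɒp/
Rime of 'sun': -un = /ʌn/
/ɒp/ and /ʌn/ are different ending sounds, so the words do not rhyme.

No


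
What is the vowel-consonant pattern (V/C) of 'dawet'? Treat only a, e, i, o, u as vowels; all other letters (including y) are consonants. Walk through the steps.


Letter mapping: d = C, a = V, w = C, e = V, t = C.

CVCVC


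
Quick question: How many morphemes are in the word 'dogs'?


Decomposition: dog (root) + -s (plural) = 2 morpheme(s)

2 morphemes


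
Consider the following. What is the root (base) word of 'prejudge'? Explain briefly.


Remove prefix 'pre' from 'prejudge' to get root 'judge'.

judge


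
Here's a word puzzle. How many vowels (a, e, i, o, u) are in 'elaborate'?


Vowels in 'elaborate': e, a, o, a, e = 5 vowels.

5


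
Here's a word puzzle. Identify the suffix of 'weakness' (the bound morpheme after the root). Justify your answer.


The word 'weakness' = 'weak' (root) + '-ness' (suffix). The suffix is '-ness'.

ness


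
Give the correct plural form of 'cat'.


Apply rule: Add -s. 'cat' becomes 'cats'.

cats


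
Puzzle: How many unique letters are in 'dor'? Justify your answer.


Unique letters in 'dor': {d, o, r} = 3 distinct letters.

3


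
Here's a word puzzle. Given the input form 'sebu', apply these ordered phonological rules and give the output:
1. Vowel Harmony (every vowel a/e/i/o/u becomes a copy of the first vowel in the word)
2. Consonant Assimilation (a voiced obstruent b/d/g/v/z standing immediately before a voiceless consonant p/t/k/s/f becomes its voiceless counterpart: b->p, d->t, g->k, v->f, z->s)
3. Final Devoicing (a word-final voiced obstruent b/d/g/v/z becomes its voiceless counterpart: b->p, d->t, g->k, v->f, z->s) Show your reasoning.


Starting form: 'sebu'
Rule 1: Vowel Harmony: all vowels become 'e' (matching first vowel). 'sebu' -> 'sebe'
Rule 2: Consonant Assimilation: no voiced obstruent (b/d/g/v/z) stands immediately before a voiceless consonant (p/t/k/s/f). No change.
Rule 3: Final Devoicing: the word ends in the vowel 'e', not a consonant. No change.
Final form: 'sebe'

sebe


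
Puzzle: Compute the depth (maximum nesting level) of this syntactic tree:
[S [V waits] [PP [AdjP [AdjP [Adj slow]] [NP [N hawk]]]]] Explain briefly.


Count bracket nesting levels:
'[' at pos 0: depth = 1
'[' at pos 3: depth = 2
'[' at pos 13: depth = 2
'[' at pos 17: depth = 3
'[' at pos 23: depth = 4
'[' at pos 29: depth = 5
'[' at pos 41: depth = 4
'[' at pos 45: depth = 5
Maximum depth reached: 5

5


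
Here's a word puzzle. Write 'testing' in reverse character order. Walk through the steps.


Reverse 'testing' character by character: 'gnitset'.

gnitset


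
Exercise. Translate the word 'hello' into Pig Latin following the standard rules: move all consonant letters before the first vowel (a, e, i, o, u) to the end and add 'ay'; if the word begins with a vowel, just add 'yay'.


'hello': move consonant cluster 'h' to end and add 'ay': 'ellohay'.

ellohay


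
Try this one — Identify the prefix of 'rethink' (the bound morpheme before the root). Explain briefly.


The word 'rethink' = 're' (prefix) + 'think' (root). The prefix is 're'.

re


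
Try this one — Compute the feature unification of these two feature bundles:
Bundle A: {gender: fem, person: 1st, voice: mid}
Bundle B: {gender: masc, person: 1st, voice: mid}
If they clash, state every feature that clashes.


Compare features:
gender: A=fem vs B=masc -> CLASH
person: A=1st vs B=1st -> unified: 1st
voice: A=mid vs B=mid -> unified: mid
Clash detected on feature 'gender' (fem vs masc); unification fails.

CLASH on 'gender' (fem vs masc)


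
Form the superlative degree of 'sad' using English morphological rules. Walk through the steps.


Apply superlative formation (double final consonant, add -est): 'sad' -> 'saddest'.

saddest


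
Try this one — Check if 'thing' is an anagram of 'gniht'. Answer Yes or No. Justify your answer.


Sorted letters of 'thing': 'ghint'
Sorted letters of 'gniht': 'ghint'
They match.

Yes


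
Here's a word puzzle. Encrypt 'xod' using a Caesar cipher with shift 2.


Shift each letter by 2: x -> z, o -> q, d -> f. Result: 'zqf'.

zqf


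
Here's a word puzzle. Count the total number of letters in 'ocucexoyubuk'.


Spell out 'ocucexoyubuk' and number each letter: o(1), c(2), u(3), c(4), e(5), x(6), o(7), y(8), u(9), b(10), u(11), k(12). Total: 12 letters.

12


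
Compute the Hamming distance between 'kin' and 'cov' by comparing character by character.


Alignment:
Position 1: 'k' vs 'c' = DIFFER
Position 2: 'i' vs 'o' = DIFFER
Position 3: 'n' vs 'v' = DIFFER
Total differences: 3

3


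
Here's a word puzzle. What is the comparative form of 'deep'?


Apply comparative formation (add -er): 'deep' -> 'deeper'.

deeper


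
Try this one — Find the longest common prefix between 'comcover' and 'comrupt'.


Compare from the start: 3 characters match: 'com'. Mismatch at position 4: 'c' vs 'r'.

com


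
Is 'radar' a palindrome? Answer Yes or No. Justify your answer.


Forward: 'radar'
Reversed: 'radar'
They are identical.

Yes


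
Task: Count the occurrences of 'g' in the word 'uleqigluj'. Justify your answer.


Letter 'g' in 'uleqigluj': found at position(s) 6 = 1 occurrence(s).

1


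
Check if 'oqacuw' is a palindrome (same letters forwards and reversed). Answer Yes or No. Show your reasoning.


Forward: 'oqacuw'
Reversed: 'wucaqo'
They differ.

No


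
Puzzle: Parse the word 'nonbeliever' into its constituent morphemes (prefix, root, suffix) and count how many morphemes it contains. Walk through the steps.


Step 1: Identify prefix: 'non' (meaning: not)
Step 2: Identify root: 'believe'
Step 3: Identify suffix(es): 'er'
Decomposition: non- (prefix: not) + believe (root) + -er (suffix: one who)
Total morphemes: 3

3 morphemes (non- (prefix: not) + believe (root) + -er (suffix: one who))


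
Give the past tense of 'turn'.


Apply rule: Add -ed. 'turn' becomes 'turned'.

turned


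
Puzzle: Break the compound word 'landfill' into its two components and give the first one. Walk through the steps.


Split 'landfill' into 'land' + 'fill'. The first part is 'land'.

land


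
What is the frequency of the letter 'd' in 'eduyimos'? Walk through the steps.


Letter 'd' in 'eduyimos': found at position(s) 2 = 1 occurrence(s).

1


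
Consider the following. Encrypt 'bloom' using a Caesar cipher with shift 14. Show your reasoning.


Shift each letter by 14: b -> p, l -> z, o -> c, o -> c, m -> a. Result: 'pzcca'.

pzcca


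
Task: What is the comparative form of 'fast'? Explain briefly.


Apply comparative formation (add -er): 'fast' -> 'faster'.

faster


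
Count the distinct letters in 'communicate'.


Unique letters in 'communicate': {a, c, e, i, m, n, o, t, u} = 9 distinct letters.

9


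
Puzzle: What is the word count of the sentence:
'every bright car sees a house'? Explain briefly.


Split into words: every | bright | car | sees | a | house = 6 words.

6


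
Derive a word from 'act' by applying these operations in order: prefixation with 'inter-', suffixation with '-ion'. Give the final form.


Step 1: Add prefix 'inter-' to 'act' = 'interact'
Step 2: Add suffix '-ion' to 'interact' = 'interaction'

interaction


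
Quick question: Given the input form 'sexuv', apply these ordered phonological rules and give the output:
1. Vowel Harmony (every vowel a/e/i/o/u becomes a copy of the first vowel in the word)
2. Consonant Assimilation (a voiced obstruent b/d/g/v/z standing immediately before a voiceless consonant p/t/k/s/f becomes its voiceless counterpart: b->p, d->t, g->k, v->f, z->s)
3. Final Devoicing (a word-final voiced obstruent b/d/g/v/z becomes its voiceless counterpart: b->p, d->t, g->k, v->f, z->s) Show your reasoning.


Starting form: 'sexuv'
Rule 1: Vowel Harmony: all vowels become 'e' (matching first vowel). 'sexuv' -> 'sexev'
Rule 2: Consonant Assimilation: no voiced obstruent (b/d/g/v/z) stands immediately before a voiceless consonant (p/t/k/s/f). No change.
Rule 3: Final Devoicing: word-final voiced obstruent 'v' becomes voiceless 'f'. 'sexev' -> 'sexef'
Final form: 'sexef'

sexef


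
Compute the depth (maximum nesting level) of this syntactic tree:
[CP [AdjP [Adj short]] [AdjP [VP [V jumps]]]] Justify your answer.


Count bracket nesting levels:
'[' at pos 0: depth = 1
'[' at pos 4: depth = 2
'[' at pos 10: depth = 3
'[' at pos 23: depth = 2
'[' at pos 29: depth = 3
'[' at pos 33: depth = 4
Maximum depth reached: 4

4


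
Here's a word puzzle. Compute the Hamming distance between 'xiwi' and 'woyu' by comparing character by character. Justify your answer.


Alignment:
Position 1: 'x' vs 'w' = DIFFER
Position 2: 'i' vs 'o' = DIFFER
Position 3: 'w' vs 'y' = DIFFER
Position 4: 'i' vs 'u' = DIFFER
Total differences: 4

4


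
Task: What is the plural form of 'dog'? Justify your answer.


Apply rule: Add -s. 'dog' becomes 'dogs'.

dogs


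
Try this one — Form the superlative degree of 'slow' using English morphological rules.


Apply superlative formation (add -est): 'slow' -> 'slowest'.

slowest


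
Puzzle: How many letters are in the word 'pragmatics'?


Spell out 'pragmatics' and number each letter: p(1), r(2), a(3), g(4), m(5), a(6), t(7), i(8), c(9), s(10). Total: 10 letters.

10


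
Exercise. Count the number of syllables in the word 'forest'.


Break 'forest' into syllables: for-est -> for | est = 2 syllables

2 syllables


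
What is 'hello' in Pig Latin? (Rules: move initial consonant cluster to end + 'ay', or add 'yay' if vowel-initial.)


'hello': move consonant cluster 'h' to end and add 'ay': 'ellohay'.

ellohay


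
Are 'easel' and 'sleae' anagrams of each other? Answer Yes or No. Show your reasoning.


Sorted letters of 'easel': 'aeels'
Sorted letters of 'sleae': 'aeels'
They match.

Yes


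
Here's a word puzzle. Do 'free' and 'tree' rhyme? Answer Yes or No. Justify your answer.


Rime (stressed vowel + following sounds) of 'free': -ee = /iː/
Rime of 'tree': -ee = /iː/
/iː/ and /iː/ are the same ending sound, so the words rhyme.

Yes


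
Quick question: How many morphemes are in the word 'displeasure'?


Decomposition: dis- (prefix) + please (root) + -ure (suffix) = 3 morpheme(s)

3 morphemes


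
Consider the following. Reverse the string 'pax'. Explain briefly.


Reverse 'pax' character by character: 'xap'.

xap


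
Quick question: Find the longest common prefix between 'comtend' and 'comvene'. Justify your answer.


Compare from the start: 3 characters match: 'com'. Mismatch at position 4: 't' vs 'v'.

com


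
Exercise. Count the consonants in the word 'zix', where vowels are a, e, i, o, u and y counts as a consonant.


Consonants in 'zix': z, x = 2 consonants.

2


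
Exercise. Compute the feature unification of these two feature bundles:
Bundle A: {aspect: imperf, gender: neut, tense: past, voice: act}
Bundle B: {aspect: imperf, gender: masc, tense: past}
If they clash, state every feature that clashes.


Compare features:
aspect: A=imperf vs B=imperf -> unified: imperf
gender: A=neut vs B=masc -> CLASH
tense: A=past vs B=past -> unified: past
voice: A=act vs B=_ -> unified: act
Clash detected on feature 'gender' (neut vs masc); unification fails.

CLASH on 'gender' (neut vs masc)


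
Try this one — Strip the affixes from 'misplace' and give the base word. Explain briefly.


Remove prefix 'mis' from 'misplace' to get root 'place'.

place


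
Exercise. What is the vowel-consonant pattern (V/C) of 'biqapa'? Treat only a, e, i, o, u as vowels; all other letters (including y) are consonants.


Letter mapping: b = C, i = V, q = C, a = V, p = C, a = V.

CVCVCV


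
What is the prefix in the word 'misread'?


The word 'misread' = 'mis' (prefix) + 'read' (root). The prefix is 'mis'.

mis


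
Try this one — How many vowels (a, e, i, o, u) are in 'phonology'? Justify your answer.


Vowels in 'phonology': o, o, o = 3 vowels.

3


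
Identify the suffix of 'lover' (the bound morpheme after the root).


The word 'lover' = 'love' (root) + '-er' (suffix). The suffix is '-er'.

er


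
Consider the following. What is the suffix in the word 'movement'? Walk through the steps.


The word 'movement' = 'move' (root) + '-ment' (suffix). The suffix is '-ment'.

ment


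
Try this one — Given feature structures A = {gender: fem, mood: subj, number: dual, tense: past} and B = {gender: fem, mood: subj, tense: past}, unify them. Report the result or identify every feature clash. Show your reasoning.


Compare features:
gender: A=fem vs B=fem -> unified: fem
mood: A=subj vs B=subj -> unified: subj
number: A=dual vs B=_ -> unified: dual
tense: A=past vs B=past -> unified: past
No clashes found.

Unified: {gender: fem, mood: subj, number: dual, tense: past}


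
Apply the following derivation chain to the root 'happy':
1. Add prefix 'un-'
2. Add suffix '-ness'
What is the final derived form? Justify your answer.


Step 1: Add prefix 'un-' to 'happy' = 'unhappy'
Step 2: Add suffix '-ness' to 'unhappy' = 'unhappiness'

unhappiness


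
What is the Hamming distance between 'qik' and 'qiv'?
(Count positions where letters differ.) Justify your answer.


Alignment:
Position 1: 'q' vs 'q' = match
Position 2: 'i' vs 'i' = match
Position 3: 'k' vs 'v' = DIFFER
Total differences: 1

1


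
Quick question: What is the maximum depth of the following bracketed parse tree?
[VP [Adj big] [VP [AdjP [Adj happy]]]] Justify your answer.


Count bracket nesting levels:
'[' at pos 0: depth = 1
'[' at pos 4: depth = 2
'[' at pos 14: depth = 2
'[' at pos 18: depth = 3
'[' at pos 24: depth = 4
Maximum depth reached: 4

4


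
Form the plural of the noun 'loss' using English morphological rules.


Apply rule: Add -es (sibilant/fricative ending). 'loss' becomes 'losses'.

losses


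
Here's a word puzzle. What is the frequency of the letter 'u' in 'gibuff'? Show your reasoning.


Letter 'u' in 'gibuff': found at position(s) 4 = 1 occurrence(s).

1


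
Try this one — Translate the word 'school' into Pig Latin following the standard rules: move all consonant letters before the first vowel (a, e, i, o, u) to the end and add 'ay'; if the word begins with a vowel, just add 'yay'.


'school': move consonant cluster 'sch' to end and add 'ay': 'oolschay'.

oolschay


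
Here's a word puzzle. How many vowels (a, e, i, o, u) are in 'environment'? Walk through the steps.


Vowels in 'environment': e, i, o, e = 4 vowels.

4


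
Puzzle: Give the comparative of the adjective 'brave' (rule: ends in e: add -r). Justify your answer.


Apply comparative formation (ends in e: add -r): 'brave' -> 'braver'.

braver


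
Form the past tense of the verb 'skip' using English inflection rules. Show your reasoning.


Apply rule: Double final consonant and add -ed. 'skip' becomes 'skipped'.

skipped


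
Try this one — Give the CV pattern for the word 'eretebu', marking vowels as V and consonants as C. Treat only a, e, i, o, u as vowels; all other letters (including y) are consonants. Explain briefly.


Letter mapping: e = V, r = C, e = V, t = C, e = V, b = C, u = V.

VCVCVCV


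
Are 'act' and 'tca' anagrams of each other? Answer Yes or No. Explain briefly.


Sorted letters of 'act': 'act'
Sorted letters of 'tca': 'act'
They match.

Yes


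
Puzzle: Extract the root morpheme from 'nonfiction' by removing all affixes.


Remove prefix 'non' from 'nonfiction' to get root 'fiction'.

fiction


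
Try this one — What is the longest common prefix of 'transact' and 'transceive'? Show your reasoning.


Compare from the start: 5 characters match: 'trans'. Mismatch at position 6: 'a' vs 'c'.

trans


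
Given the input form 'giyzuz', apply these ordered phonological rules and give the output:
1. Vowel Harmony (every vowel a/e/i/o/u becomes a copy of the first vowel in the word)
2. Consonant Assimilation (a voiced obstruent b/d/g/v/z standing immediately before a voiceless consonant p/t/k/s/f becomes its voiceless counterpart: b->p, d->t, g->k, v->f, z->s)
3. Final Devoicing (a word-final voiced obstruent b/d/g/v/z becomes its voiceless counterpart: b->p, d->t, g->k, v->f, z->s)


Starting form: 'giyzuz'
Rule 1: Vowel Harmony: all vowels become 'i' (matching first vowel). 'giyzuz' -> 'giyziz'
Rule 2: Consonant Assimilation: no voiced obstruent (b/d/g/v/z) stands immediately before a voiceless consonant (p/t/k/s/f). No change.
Rule 3: Final Devoicing: word-final voiced obstruent 'z' becomes voiceless 's'. 'giyziz' -> 'giyzis'
Final form: 'giyzis'

giyzis


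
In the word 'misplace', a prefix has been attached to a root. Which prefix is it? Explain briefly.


The word 'misplace' = 'mis' (prefix) + 'place' (root). The prefix is 'mis'.

mis


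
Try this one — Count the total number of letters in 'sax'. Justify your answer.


Spell out 'sax' and number each letter: s(1), a(2), x(3). Total: 3 letters.

3


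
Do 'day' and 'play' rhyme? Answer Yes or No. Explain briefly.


Rime (stressed vowel + following sounds) of 'day': -ay = /eɪ/
Rime of 'play': -ay = /eɪ/
/eɪ/ and /eɪ/ are the same ending sound, so the words rhyme.

Yes


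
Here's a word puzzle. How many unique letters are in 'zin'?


Unique letters in 'zin': {i, n, z} = 3 distinct letters.

3


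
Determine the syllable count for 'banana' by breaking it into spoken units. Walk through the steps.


Break 'banana' into syllables: ba-na-na -> ba | na | na = 3 syllables

3 syllables


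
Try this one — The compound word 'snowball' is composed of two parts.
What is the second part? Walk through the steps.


Split 'snowball' into 'snow' + 'ball'. The second part is 'ball'.

ball


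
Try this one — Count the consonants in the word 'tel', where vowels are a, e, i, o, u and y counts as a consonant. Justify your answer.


Consonants in 'tel': t, l = 2 consonants.

2


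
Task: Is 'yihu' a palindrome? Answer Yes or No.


Forward: 'yihu'
Reversed: 'uhiy'
They differ.

No


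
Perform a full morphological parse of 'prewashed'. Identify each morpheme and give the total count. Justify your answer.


Step 1: Identify prefix: 'pre' (meaning: before)
Step 2: Identify root: 'wash'
Step 3: Identify suffix(es): 'ed'
Decomposition: pre- (prefix: before) + wash (root) + -ed (suffix: past)
Total morphemes: 3

3 morphemes (pre- (prefix: before) + wash (root) + -ed (suffix: past))


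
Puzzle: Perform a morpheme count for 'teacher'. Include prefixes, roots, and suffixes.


Decomposition: teach (root) + -er (suffix) = 2 morpheme(s)

2 morphemes


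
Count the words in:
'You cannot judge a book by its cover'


Split into words: You | cannot | judge | a | book | by | its | cover = 8 words.

8


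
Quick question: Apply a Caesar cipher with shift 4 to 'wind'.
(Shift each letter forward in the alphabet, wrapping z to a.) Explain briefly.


Shift each letter by 4: w -> a, i -> m, n -> r, d -> h. Result: 'amrh'.

amrh


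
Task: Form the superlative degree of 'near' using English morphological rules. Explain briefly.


Apply superlative formation (add -est): 'near' -> 'nearest'.

nearest


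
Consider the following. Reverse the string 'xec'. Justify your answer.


Reverse 'xec' character by character: 'cex'.

cex


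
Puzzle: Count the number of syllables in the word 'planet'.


Break 'planet' into syllables: plan-et -> plan | et = 2 syllables

2 syllables


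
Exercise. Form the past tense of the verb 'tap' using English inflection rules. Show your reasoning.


Apply rule: Double final consonant and add -ed. 'tap' becomes 'tapped'.

tapped


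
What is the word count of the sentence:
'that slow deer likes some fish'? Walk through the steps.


Split into words: that | slow | deer | likes | some | fish = 6 words.

6


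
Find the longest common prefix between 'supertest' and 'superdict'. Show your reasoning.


Compare from the start: 5 characters match: 'super'. Mismatch at position 6: 't' vs 'd'.

super


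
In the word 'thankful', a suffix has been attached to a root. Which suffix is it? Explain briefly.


The word 'thankful' = 'thank' (root) + '-ful' (suffix). The suffix is '-ful'.

ful


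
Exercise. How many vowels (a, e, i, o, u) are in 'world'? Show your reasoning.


Vowels in 'world': o = 1 vowels.

1


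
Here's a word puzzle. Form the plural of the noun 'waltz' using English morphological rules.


Apply rule: Add -es (sibilant/fricative ending). 'waltz' becomes 'waltzes'.

waltzes


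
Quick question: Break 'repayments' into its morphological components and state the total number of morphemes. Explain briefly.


Step 1: Identify prefix: 're' (meaning: again)
Step 2: Identify root: 'pay'
Step 3: Identify suffix(es): 'ment, s'
Decomposition: re- (prefix: again) + pay (root) + -ment (suffix: action/result) + -s (plural)
Total morphemes: 4

4 morphemes (re- (prefix: again) + pay (root) + -ment (suffix: action/result) + -s (plural))


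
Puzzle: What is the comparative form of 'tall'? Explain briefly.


Apply comparative formation (add -er): 'tall' -> 'taller'.

taller


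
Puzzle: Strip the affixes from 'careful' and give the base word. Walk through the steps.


Remove suffix '-ful' from 'careful' to get root 'care'.

care


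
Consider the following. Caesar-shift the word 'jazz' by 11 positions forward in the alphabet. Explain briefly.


Shift each letter by 11: j -> u, a -> l, z -> k, z -> k. Result: 'ulkk'.

ulkk


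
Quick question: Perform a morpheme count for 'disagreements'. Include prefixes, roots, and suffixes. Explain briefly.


Decomposition: dis- (prefix) + agree (root) + -ment (suffix) + -s (plural) = 4 morpheme(s)

4 morphemes


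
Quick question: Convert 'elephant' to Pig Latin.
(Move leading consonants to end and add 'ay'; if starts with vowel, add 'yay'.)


'elephant' starts with a vowel, so add 'yay': 'elephantyay'.

elephantyay


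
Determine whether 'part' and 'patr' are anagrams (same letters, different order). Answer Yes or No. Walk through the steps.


Sorted letters of 'part': 'aprt'
Sorted letters of 'patr': 'aprt'
They match.

Yes


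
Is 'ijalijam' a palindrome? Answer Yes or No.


Forward: 'ijalijam'
Reversed: 'majilaji'
They differ.

No


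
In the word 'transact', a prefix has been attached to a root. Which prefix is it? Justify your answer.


The word 'transact' = 'trans' (prefix) + 'act' (root). The prefix is 'trans'.

trans


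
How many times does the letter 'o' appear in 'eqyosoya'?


Letter 'o' in 'eqyosoya': found at position(s) 4, 6 = 2 occurrence(s).

2


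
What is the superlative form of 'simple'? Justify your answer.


Apply superlative formation (ends in e: add -st): 'simple' -> 'simplest'.

simplest


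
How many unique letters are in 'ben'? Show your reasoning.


Unique letters in 'ben': {b, e, n} = 3 distinct letters.

3


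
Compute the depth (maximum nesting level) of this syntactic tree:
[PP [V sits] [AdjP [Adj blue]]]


Count bracket nesting levels:
'[' at pos 0: depth = 1
'[' at pos 4: depth = 2
'[' at pos 13: depth = 2
'[' at pos 19: depth = 3
Maximum depth reached: 3

3


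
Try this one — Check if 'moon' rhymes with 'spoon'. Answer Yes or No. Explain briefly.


Rime (stressed vowel + following sounds) of 'moon': -oon = /uːn/
Rime of 'spoon': -oon = /uːn/
/uːn/ and /uːn/ are the same ending sound, so the words rhyme.

Yes


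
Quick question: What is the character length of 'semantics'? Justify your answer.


Spell out 'semantics' and number each letter: s(1), e(2), m(3), a(4), n(5), t(6), i(7), c(8), s(9). Total: 9 letters.

9


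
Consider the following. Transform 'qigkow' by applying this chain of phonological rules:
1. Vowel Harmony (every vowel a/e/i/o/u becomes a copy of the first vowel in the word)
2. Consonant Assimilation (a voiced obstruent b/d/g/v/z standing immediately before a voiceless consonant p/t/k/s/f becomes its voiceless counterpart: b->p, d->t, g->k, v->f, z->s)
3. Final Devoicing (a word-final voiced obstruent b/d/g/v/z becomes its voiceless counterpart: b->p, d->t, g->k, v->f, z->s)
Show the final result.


Starting form: 'qigkow'
Rule 1: Vowel Harmony: all vowels become 'i' (matching first vowel). 'qigkow' -> 'qigkiw'
Rule 2: Consonant Assimilation: voiced obstruent before voiceless consonant becomes voiceless ('gk' -> 'kk'). 'qigkiw' -> 'qikkiw'
Rule 3: Final Devoicing: final consonant 'w' is not one of the voiced obstruents b/d/g/v/z. No change.
Final form: 'qikkiw'

qikkiw


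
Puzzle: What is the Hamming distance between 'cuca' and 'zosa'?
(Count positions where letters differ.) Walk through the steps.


Alignment:
Position 1: 'c' vs 'z' = DIFFER
Position 2: 'u' vs 'o' = DIFFER
Position 3: 'c' vs 's' = DIFFER
Position 4: 'a' vs 'a' = match
Total differences: 3

3


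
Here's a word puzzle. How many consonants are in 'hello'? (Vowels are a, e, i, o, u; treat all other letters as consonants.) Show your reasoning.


Consonants in 'hello': h, l, l = 3 consonants.

3


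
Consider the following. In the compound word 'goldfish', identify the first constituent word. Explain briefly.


Split 'goldfish' into 'gold' + 'fish'. The first part is 'gold'.

gold


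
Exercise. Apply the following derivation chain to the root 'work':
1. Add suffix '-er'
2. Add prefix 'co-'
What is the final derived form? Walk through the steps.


Step 1: Add suffix '-er' to 'work' = 'worker'
Step 2: Add prefix 'co-' to 'worker' = 'coworker'

coworker


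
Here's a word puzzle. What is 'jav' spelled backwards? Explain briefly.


Reverse 'jav' character by character: 'vaj'.

vaj


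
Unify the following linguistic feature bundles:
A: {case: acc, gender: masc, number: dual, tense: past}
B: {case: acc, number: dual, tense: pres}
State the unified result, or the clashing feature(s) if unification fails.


Compare features:
case: A=acc vs B=acc -> unified: acc
gender: A=masc vs B=_ -> unified: masc
number: A=dual vs B=dual -> unified: dual
tense: A=past vs B=pres -> CLASH
Clash detected on feature 'tense' (past vs pres); unification fails.

CLASH on 'tense' (past vs pres)


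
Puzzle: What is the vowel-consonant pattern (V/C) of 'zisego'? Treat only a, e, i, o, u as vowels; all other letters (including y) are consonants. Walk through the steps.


Letter mapping: z = C, i = V, s = C, e = V, g = C, o = V.

CVCVCV


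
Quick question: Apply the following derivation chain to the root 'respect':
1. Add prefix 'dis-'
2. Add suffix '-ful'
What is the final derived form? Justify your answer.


Step 1: Add prefix 'dis-' to 'respect' = 'disrespect'
Step 2: Add suffix '-ful' to 'disrespect' = 'disrespectful'

disrespectful


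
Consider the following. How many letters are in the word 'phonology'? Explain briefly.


Spell out 'phonology' and number each letter: p(1), h(2), o(3), n(4), o(5), l(6), o(7), g(8), y(9). Total: 9 letters.

9


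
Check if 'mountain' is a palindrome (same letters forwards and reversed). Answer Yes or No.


Forward: 'mountain'
Reversed: 'niatnuom'
They differ.

No


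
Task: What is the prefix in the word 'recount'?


The word 'recount' = 're' (prefix) + 'count' (root). The prefix is 're'.

re


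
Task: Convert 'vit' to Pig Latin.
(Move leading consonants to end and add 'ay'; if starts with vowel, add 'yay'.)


'vit': move consonant cluster 'v' to end and add 'ay': 'itvay'.

itvay


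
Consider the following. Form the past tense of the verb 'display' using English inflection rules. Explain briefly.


Apply rule: Add -ed. 'display' becomes 'displayed'.

displayed


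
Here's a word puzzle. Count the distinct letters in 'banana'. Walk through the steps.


Unique letters in 'banana': {a, b, n} = 3 distinct letters.

3


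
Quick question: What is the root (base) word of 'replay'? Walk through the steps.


Remove prefix 're' from 'replay' to get root 'play'.

play


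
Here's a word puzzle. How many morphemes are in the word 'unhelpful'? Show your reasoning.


Decomposition: un- (prefix) + help (root) + -ful (suffix) = 3 morpheme(s)

3 morphemes


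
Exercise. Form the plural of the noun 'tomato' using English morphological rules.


Apply rule: Add -es (consonant + o). 'tomato' becomes 'tomatoes'.

tomatoes


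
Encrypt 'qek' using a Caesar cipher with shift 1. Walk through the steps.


Shift each letter by 1: q -> r, e -> f, k -> l. Result: 'rfl'.

rfl


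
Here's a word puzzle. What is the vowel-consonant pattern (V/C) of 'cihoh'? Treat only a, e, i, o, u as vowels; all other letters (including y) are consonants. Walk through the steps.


Letter mapping: c = C, i = V, h = C, o = V, h = C.

CVCVC


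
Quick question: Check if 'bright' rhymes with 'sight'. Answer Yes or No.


Rime (stressed vowel + following sounds) of 'bright': -ight = /aɪt/
Rime of 'sight': -ight = /aɪt/
/aɪt/ and /aɪt/ are the same ending sound, so the words rhyme.

Yes


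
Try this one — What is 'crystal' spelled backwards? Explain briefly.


Reverse 'crystal' character by character: 'latsyrc'.

latsyrc


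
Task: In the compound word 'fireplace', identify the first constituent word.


Split 'fireplace' into 'fire' + 'place'. The first part is 'fire'.

fire


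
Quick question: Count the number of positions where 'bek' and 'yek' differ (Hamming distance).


Alignment:
Position 1: 'b' vs 'y' = DIFFER
Position 2: 'e' vs 'e' = match
Position 3: 'k' vs 'k' = match
Total differences: 1

1


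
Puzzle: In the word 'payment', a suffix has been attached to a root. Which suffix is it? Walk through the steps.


The word 'payment' = 'pay' (root) + '-ment' (suffix). The suffix is '-ment'.

ment


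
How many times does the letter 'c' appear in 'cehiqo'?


Letter 'c' in 'cehiqo': found at position(s) 1 = 1 occurrence(s).

1


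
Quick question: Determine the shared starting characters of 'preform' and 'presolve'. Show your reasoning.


Compare from the start: 3 characters match: 'pre'. Mismatch at position 4: 'f' vs 's'.

pre


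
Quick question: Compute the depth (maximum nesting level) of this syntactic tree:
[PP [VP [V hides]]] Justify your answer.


Count bracket nesting levels:
'[' at pos 0: depth = 1
'[' at pos 4: depth = 2
'[' at pos 8: depth = 3
Maximum depth reached: 3

3


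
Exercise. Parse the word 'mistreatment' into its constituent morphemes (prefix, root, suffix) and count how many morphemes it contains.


Step 1: Identify prefix: 'mis' (meaning: wrongly)
Step 2: Identify root: 'treat'
Step 3: Identify suffix(es): 'ment'
Decomposition: mis- (prefix: wrongly) + treat (root) + -ment (suffix: action/result)
Total morphemes: 3

3 morphemes (mis- (prefix: wrongly) + treat (root) + -ment (suffix: action/result))


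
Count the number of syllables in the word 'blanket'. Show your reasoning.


Break 'blanket' into syllables: blan-ket -> blan | ket = 2 syllables

2 syllables


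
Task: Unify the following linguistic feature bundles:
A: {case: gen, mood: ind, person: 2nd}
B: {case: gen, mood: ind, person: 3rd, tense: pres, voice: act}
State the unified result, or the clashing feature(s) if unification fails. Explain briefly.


Compare features:
case: A=gen vs B=gen -> unified: gen
mood: A=ind vs B=ind -> unified: ind
person: A=2nd vs B=3rd -> CLASH
tense: A=_ vs B=pres -> unified: pres
voice: A=_ vs B=act -> unified: act
Clash detected on feature 'person' (2nd vs 3rd); unification fails.

CLASH on 'person' (2nd vs 3rd)


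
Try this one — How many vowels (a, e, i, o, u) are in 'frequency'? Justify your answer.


Vowels in 'frequency': e, u, e = 3 vowels.

3


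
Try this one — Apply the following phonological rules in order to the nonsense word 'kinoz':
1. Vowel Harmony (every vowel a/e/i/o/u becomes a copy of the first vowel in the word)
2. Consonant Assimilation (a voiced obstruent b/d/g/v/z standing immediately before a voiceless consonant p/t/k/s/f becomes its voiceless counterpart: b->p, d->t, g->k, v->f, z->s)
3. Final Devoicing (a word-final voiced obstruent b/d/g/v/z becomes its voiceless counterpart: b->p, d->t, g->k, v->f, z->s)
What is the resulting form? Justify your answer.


Starting form: 'kinoz'
Rule 1: Vowel Harmony: all vowels become 'i' (matching first vowel). 'kinoz' -> 'kiniz'
Rule 2: Consonant Assimilation: no voiced obstruent (b/d/g/v/z) stands immediately before a voiceless consonant (p/t/k/s/f). No change.
Rule 3: Final Devoicing: word-final voiced obstruent 'z' becomes voiceless 's'. 'kiniz' -> 'kinis'
Final form: 'kinis'

kinis


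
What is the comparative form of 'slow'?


Apply comparative formation (add -er): 'slow' -> 'slower'.

slower


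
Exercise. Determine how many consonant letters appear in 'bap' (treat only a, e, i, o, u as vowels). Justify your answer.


Consonants in 'bap': b, p = 2 consonants.

2


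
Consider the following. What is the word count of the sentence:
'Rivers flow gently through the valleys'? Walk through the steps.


Split into words: Rivers | flow | gently | through | the | valleys = 6 words.

6


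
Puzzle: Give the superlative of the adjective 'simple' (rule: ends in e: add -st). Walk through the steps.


Apply superlative formation (ends in e: add -st): 'simple' -> 'simplest'.

simplest


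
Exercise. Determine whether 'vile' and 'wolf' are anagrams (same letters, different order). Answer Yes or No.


Sorted letters of 'vile': 'eilv'
Sorted letters of 'wolf': 'flow'
They do not match.

No


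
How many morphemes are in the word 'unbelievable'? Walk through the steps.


Decomposition: un- (prefix) + believe (root) + -able (suffix) = 3 morpheme(s)

3 morphemes


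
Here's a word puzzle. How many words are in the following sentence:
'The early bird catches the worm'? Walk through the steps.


Split into words: The | early | bird | catches | the | worm = 6 words.

6


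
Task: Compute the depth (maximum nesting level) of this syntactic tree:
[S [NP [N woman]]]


Count bracket nesting levels:
'[' at pos 0: depth = 1
'[' at pos 3: depth = 2
'[' at pos 7: depth = 3
Maximum depth reached: 3

3


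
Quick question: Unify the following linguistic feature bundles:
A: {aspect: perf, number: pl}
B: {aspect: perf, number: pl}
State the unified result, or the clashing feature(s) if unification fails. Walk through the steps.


Compare features:
aspect: A=perf vs B=perf -> unified: perf
number: A=pl vs B=pl -> unified: pl
No clashes found.

Unified: {aspect: perf, number: pl}


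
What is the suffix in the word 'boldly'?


The word 'boldly' = 'bold' (root) + '-ly' (suffix). The suffix is '-ly'.

ly


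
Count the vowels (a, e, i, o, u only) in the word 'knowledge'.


Vowels in 'knowledge': o, e, e = 3 vowels.

3


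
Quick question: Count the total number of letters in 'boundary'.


Spell out 'boundary' and number each letter: b(1), o(2), u(3), n(4), d(5), a(6), r(7), y(8). Total: 8 letters.

8


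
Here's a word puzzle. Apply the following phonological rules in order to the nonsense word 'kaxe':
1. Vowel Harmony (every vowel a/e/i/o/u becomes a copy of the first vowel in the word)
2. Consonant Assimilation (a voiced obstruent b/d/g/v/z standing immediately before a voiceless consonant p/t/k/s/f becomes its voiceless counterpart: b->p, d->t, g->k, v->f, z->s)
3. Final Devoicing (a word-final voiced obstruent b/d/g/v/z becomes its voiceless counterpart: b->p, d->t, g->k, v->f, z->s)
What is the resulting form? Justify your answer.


Starting form: 'kaxe'
Rule 1: Vowel Harmony: all vowels become 'a' (matching first vowel). 'kaxe' -> 'kaxa'
Rule 2: Consonant Assimilation: no voiced obstruent (b/d/g/v/z) stands immediately before a voiceless consonant (p/t/k/s/f). No change.
Rule 3: Final Devoicing: the word ends in the vowel 'a', not a consonant. No change.
Final form: 'kaxa'

kaxa


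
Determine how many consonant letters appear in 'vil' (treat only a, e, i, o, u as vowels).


Consonants in 'vil': v, l = 2 consonants.

2
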